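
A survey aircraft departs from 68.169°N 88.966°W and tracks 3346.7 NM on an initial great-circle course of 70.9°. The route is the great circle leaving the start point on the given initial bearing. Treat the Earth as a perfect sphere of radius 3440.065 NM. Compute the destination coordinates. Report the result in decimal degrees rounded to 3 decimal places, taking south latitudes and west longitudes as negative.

Angular distance δ = d/R = 3346.7 / 3440.065 = 0.972860 rad.
With φ₁ = 68.169° = 1.189773 rad and θ = 70.9° = 1.237438 rad:
sin φ₂ = sin φ₁ cos δ + cos φ₁ sin δ cos θ = (0.928285)(0.562938) + (0.371870)(0.826499)(0.327218) = 0.623138
φ₂ = asin(0.623138) = 0.672748 rad = 38.546°.
For the longitude increment, Δλ = atan2( sin θ sin δ cos φ₁, cos δ − sin φ₁ sin φ₂ ) = atan2(0.290430, -0.015511) = 93.057°.
Hence λ₂ = -88.966° + 93.057° = 4.091°.

latitude 38.546°, longitude 4.091°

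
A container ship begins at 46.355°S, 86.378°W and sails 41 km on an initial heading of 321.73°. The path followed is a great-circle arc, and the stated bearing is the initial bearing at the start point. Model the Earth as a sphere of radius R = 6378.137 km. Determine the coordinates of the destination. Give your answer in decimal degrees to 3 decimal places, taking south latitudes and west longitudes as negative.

latitude -46.065°, longitude -86.707°

Central angle δ = d/R = 0.006428 rad.
Start latitude φ₁ = -0.809047 rad; initial bearing θ = 5.615248 rad.
Destination latitude: φ₂ = arcsin( sin φ₁ cos δ + cos φ₁ sin δ cos θ ) = arcsin(-0.720132) = -46.065°.
Then Δλ = atan2(-0.002748, 0.478870) = -0.005738 rad, from sin θ sin δ cos φ₁ over cos δ − sin φ₁ sin φ₂.
λ₂ = λ₁ + Δλ = -86.707°.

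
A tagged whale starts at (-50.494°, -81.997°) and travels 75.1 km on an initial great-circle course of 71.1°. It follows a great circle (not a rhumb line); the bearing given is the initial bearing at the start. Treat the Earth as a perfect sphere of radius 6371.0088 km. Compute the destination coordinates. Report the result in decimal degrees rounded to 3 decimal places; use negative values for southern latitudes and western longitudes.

latitude -50.271°, longitude -80.997°

Angular distance δ = d/R = 75.1 / 6371.0088 = 0.011788 rad.
Start latitude φ₁ = -0.881287 rad; initial bearing θ = 1.240929 rad.
Applying the spherical law of cosines for sides, sin φ₂ = sin φ₁ cos δ + cos φ₁ sin δ cos θ = -0.769075, so φ₂ = -50.271°.
For the longitude increment, Δλ = atan2( sin θ sin δ cos φ₁, cos δ − sin φ₁ sin φ₂ ) = atan2(0.007094, 0.406544) = 1.000°.
Hence λ₂ = -81.997° + 1.000° = -80.997°.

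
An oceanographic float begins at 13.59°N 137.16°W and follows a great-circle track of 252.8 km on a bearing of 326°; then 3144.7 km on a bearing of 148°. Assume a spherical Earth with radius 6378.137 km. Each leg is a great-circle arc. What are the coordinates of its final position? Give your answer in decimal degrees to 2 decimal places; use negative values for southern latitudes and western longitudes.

latitude -8.74°, longitude -123.78°

Apply the spherical direct solution leg by leg, carrying full precision between legs.
Leg 1: from (13.59°, -137.16°), δ = 252.8/6378.137 = 0.039635 rad, θ = 326° → φ = 15.47°, λ = -138.48°.
Leg 2: from (15.47°, -138.48°), δ = 3144.7/6378.137 = 0.493044 rad, θ = 148° → φ = -8.74°, λ = -123.78°.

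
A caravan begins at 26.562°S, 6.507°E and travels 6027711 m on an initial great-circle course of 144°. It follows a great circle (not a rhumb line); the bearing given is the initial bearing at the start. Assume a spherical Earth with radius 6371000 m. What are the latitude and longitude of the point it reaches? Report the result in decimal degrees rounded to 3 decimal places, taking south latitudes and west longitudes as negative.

latitude -58.048°, longitude 70.787°

The arc subtends δ = 6027711/6371000 = 0.946117 rad at the centre.
Converting: φ₁ = -0.463594 rad, θ = 2.513274 rad.
sin φ₂ = sin φ₁ cos δ + cos φ₁ sin δ cos θ = (-0.447166)(0.584837) + (0.894451)(0.811151)(-0.809017) = -0.848489
φ₂ = asin(-0.848489) = -1.013124 rad = -58.048°.
Then Δλ = atan2(0.426458, 0.205422) = 1.121902 rad, from sin θ sin δ cos φ₁ over cos δ − sin φ₁ sin φ₂.
λ₂ = λ₁ + Δλ = 70.787°.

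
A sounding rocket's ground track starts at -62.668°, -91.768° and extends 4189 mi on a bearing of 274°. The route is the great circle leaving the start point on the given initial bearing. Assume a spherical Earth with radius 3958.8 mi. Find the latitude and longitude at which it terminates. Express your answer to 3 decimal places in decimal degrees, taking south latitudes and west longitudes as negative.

Angular distance δ = d/R = 4189 / 3958.8 = 1.058149 rad.
With φ₁ = -62.668° = -1.093763 rad and θ = 274° = 4.782202 rad:
Destination latitude: φ₂ = arcsin( sin φ₁ cos δ + cos φ₁ sin δ cos θ ) = arcsin(-0.407818) = -24.068°.
Then Δλ = atan2(-0.399147, 0.128197) = -1.260026 rad, from sin θ sin δ cos φ₁ over cos δ − sin φ₁ sin φ₂.
Hence λ₂ = -91.768° + -72.194° = -163.962°.

latitude -24.068°, longitude -163.962°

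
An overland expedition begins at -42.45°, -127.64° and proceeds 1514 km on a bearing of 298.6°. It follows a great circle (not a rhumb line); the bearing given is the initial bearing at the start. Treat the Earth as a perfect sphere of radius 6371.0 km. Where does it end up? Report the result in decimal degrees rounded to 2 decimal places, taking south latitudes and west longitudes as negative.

Central angle δ = d/R = 0.237639 rad.
Converting: φ₁ = -0.740892 rad, θ = 5.211553 rad.
Applying the spherical law of cosines for sides, sin φ₂ = sin φ₁ cos δ + cos φ₁ sin δ cos θ = -0.572829, so φ₂ = -34.95°.
Then Δλ = atan2(-0.152506, 0.585267) = -0.254906 rad, from sin θ sin δ cos φ₁ over cos δ − sin φ₁ sin φ₂.
λ₂ = λ₁ + Δλ = -142.25°.

latitude -34.95°, longitude -142.25°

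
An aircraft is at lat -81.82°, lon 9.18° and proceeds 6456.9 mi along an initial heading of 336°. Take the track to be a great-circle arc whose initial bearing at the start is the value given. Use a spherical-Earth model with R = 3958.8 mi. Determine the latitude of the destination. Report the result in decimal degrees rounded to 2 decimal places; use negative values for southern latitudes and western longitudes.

latitude 10.91°

δ = 6456.9/3958.8 = 1.631025 rad (93.4508°).
Start latitude φ₁ = -1.428028 rad; initial bearing θ = 5.864306 rad.
Destination latitude: φ₂ = arcsin( sin φ₁ cos δ + cos φ₁ sin δ cos θ ) = arcsin(0.189326) = 10.91°.
Δλ = atan2( sin θ sin δ cos φ₁ , cos δ − sin φ₁ sin φ₂ ) = atan2(-0.057767, 0.127208) = -0.426270 rad = -24.42°.
Hence λ₂ = 9.18° + -24.42° = -15.24°.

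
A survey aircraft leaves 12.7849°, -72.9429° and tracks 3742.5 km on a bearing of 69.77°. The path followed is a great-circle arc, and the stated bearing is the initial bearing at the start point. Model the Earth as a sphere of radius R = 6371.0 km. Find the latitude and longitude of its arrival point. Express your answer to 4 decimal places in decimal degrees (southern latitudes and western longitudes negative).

latitude 21.7828°, longitude -38.8857°

Central angle δ = d/R = 0.587427 rad.
Converting: φ₁ = 0.223139 rad, θ = 1.217716 rad.
Destination latitude: φ₂ = arcsin( sin φ₁ cos δ + cos φ₁ sin δ cos θ ) = arcsin(0.371089) = 21.7828°.
For the longitude increment, Δλ = atan2( sin θ sin δ cos φ₁, cos δ − sin φ₁ sin φ₂ ) = atan2(0.507140, 0.750250) = 34.0572°.
Hence λ₂ = -72.9429° + 34.0572° = -38.8857°.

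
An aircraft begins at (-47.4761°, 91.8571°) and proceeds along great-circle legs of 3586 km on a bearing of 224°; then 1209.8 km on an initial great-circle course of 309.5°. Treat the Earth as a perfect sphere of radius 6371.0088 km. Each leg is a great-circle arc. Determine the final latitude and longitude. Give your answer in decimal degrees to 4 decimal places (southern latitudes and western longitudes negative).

Apply the spherical direct solution leg by leg, carrying full precision between legs.
Leg 1: from (-47.4761°, 91.8571°), δ = 3586/6371.0088 = 0.562862 rad, θ = 224° → φ = -61.9748°, λ = 39.7736°.
Leg 2: from (-61.9748°, 39.7736°), δ = 1209.8/6371.0088 = 0.189891 rad, θ = 309.5° → φ = -54.1410°, λ = 25.3771°.

latitude -54.1410°, longitude 25.3771°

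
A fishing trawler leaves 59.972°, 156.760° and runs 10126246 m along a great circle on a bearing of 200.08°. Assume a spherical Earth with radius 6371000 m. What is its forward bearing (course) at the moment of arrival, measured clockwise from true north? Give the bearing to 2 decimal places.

final bearing 191.34°

Central angle δ = d/R = 1.589428 rad.
Converting: φ₁ = 1.046709 rad, θ = 3.492055 rad.
Destination latitude: φ₂ = arcsin( sin φ₁ cos δ + cos φ₁ sin δ cos θ ) = arcsin(-0.486053) = -29.081°.
For the longitude increment, Δλ = atan2( sin θ sin δ cos φ₁, cos δ − sin φ₁ sin φ₂ ) = atan2(-0.171781, 0.402185) = -23.128°.
Hence λ₂ = 156.760° + -23.128° = 133.632°.
The forward bearing on arrival equals the back-azimuth from the destination plus 180°.
Back-azimuth from P₂ (-29.08°, 133.63°) to P₁ (59.97°, 156.76°), with Δλ' = λ₁ − λ₂ = 23.13°: atan2( sin Δλ' cos φ₁ , cos φ₂ sin φ₁ − sin φ₂ cos φ₁ cos Δλ' ) = 11.34°.
Final bearing = (11.34° + 180°) mod 360° = 191.34°.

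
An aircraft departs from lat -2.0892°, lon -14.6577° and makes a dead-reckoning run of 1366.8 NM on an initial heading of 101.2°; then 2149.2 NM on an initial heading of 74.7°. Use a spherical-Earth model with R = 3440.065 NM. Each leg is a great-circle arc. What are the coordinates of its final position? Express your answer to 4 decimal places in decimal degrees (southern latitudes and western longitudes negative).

Apply the spherical direct solution leg by leg, carrying full precision between legs.
Leg 1: from (-2.0892°, -14.6577°), δ = 1366.8/3440.065 = 0.397318 rad, θ = 101.2° → φ = -6.2418°, λ = 7.7901°.
Leg 2: from (-6.2418°, 7.7901°), δ = 2149.2/3440.065 = 0.624756 rad, θ = 74.7° → φ = 3.7405°, λ = 42.2183°.

latitude 3.7405°, longitude 42.2183°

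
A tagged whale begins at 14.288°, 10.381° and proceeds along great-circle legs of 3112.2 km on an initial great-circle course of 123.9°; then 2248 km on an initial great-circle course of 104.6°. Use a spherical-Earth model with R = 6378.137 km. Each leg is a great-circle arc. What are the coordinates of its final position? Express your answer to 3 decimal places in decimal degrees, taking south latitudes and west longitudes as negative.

Apply the spherical direct solution leg by leg, carrying full precision between legs.
Leg 1: from (14.288°, 10.381°), δ = 3112.2/6378.137 = 0.487948 rad, θ = 123.9° → φ = -2.029°, λ = 33.296°.
Leg 2: from (-2.029°, 33.296°), δ = 2248/6378.137 = 0.352454 rad, θ = 104.6° → φ = -6.903°, λ = 52.959°.

latitude -6.903°, longitude 52.959°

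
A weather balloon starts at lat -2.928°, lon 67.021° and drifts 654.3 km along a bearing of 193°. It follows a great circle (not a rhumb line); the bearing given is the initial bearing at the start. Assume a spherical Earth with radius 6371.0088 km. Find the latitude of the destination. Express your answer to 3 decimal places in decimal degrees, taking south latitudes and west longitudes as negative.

latitude -8.660°

δ = 654.3/6371.0088 = 0.102700 rad (5.8843°).
Converting: φ₁ = -0.051103 rad, θ = 3.368485 rad.
sin φ₂ = sin φ₁ cos δ + cos φ₁ sin δ cos θ = (-0.051081)(0.994731) + (0.998695)(0.102519)(-0.974370) = -0.150573
φ₂ = asin(-0.150573) = -0.151148 rad = -8.660°.
Δλ = atan2( sin θ sin δ cos φ₁ , cos δ − sin φ₁ sin φ₂ ) = atan2(-0.023032, 0.987040) = -0.023330 rad = -1.337°.
Hence λ₂ = 67.021° + -1.337° = 65.684°.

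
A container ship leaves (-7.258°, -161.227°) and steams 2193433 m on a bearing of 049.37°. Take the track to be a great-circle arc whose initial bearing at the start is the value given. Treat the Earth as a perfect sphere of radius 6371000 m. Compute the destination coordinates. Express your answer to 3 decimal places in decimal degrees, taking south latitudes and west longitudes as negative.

Central angle δ = d/R = 0.344284 rad.
With φ₁ = -7.258° = -0.126676 rad and θ = 49.37° = 0.861669 rad:
Destination latitude: φ₂ = arcsin( sin φ₁ cos δ + cos φ₁ sin δ cos θ ) = arcsin(0.099101) = 5.687°.
For the longitude increment, Δλ = atan2( sin θ sin δ cos φ₁, cos δ − sin φ₁ sin φ₂ ) = atan2(0.254104, 0.953837) = 14.917°.
Hence λ₂ = -161.227° + 14.917° = -146.310°.

latitude 5.687°, longitude -146.310°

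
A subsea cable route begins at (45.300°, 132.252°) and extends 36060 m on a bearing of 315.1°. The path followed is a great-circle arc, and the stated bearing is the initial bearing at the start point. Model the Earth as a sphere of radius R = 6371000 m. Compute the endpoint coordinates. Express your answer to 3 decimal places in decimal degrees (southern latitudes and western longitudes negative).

latitude 45.529°, longitude 131.925°

The arc subtends δ = 36060/6371000 = 0.005660 rad at the centre.
With φ₁ = 45.300° = 0.790634 rad and θ = 315.1° = 5.499532 rad:
sin φ₂ = sin φ₁ cos δ + cos φ₁ sin δ cos θ = (0.710799)(0.999984) + (0.703395)(0.005660)(0.708340) = 0.713608
φ₂ = asin(0.713608) = 0.794635 rad = 45.529°.
Then Δλ = atan2(-0.002810, 0.492752) = -0.005703 rad, from sin θ sin δ cos φ₁ over cos δ − sin φ₁ sin φ₂.
λ₂ = 132.252° + -0.327° = 131.925°.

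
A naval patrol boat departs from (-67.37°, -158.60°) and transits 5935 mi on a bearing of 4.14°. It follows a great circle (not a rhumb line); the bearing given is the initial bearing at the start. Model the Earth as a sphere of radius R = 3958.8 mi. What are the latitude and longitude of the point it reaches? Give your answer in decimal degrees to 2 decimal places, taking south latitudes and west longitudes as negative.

latitude 18.47°, longitude -154.25°

Angular distance δ = d/R = 5935 / 3958.8 = 1.499192 rad.
Start latitude φ₁ = -1.175828 rad; initial bearing θ = 0.072257 rad.
Destination latitude: φ₂ = arcsin( sin φ₁ cos δ + cos φ₁ sin δ cos θ ) = arcsin(0.316756) = 18.47°.
For the longitude increment, Δλ = atan2( sin θ sin δ cos φ₁, cos δ − sin φ₁ sin φ₂ ) = atan2(0.027707, 0.363912) = 4.35°.
Hence λ₂ = -158.60° + 4.35° = -154.25°.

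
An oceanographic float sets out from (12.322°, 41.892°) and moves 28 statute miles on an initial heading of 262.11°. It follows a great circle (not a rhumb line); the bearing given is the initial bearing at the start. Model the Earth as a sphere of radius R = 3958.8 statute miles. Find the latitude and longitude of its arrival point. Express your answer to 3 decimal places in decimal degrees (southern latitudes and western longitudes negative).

latitude 12.266°, longitude 41.481°

Angular distance δ = d/R = 28 / 3958.8 = 0.007073 rad.
Start latitude φ₁ = 0.215059 rad; initial bearing θ = 4.574683 rad.
sin φ₂ = sin φ₁ cos δ + cos φ₁ sin δ cos θ = (0.213406)(0.999975) + (0.976964)(0.007073)(-0.137272) = 0.212452
φ₂ = asin(0.212452) = 0.214083 rad = 12.266°.
Δλ = atan2( sin θ sin δ cos φ₁ , cos δ − sin φ₁ sin φ₂ ) = atan2(-0.006844, 0.954637) = -0.007170 rad = -0.411°.
λ₂ = 41.892° + -0.411° = 41.481°.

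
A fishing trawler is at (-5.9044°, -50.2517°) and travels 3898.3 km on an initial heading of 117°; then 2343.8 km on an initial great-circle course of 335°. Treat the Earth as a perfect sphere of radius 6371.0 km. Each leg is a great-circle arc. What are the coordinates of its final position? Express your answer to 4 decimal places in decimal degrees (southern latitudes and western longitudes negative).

Apply the spherical direct solution leg by leg, carrying full precision between legs.
Leg 1: from (-5.9044°, -50.2517°), δ = 3898.3/6371 = 0.611882 rad, θ = 117° → φ = -20.0962°, λ = -17.2282°.
Leg 2: from (-20.0962°, -17.2282°), δ = 2343.8/6371 = 0.367886 rad, θ = 335° → φ = -0.8311°, λ = -25.9715°.

latitude -0.8311°, longitude -25.9715°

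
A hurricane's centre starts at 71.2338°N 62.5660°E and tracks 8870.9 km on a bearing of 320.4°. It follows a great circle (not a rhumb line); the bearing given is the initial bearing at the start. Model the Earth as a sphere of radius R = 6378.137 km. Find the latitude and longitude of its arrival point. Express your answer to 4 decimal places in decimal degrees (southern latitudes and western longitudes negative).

The arc subtends δ = 8870.9/6378.137 = 1.390829 rad at the centre.
With φ₁ = 71.2338° = 1.243264 rad and θ = 320.4° = 5.592035 rad:
Applying the spherical law of cosines for sides, sin φ₂ = sin φ₁ cos δ + cos φ₁ sin δ cos θ = 0.413358, so φ₂ = 24.4159°.
Then Δλ = atan2(-0.201752, -0.212386) = -2.381867 rad, from sin θ sin δ cos φ₁ over cos δ − sin φ₁ sin φ₂.
λ₂ = λ₁ + Δλ = -73.9049°.

latitude 24.4159°, longitude -73.9049°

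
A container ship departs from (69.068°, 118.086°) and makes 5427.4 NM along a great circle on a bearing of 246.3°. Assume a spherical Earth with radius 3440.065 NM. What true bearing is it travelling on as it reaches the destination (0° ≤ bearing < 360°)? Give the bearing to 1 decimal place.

final bearing 199.3°

The arc subtends δ = 5427.4/3440.065 = 1.577703 rad at the centre.
Converting: φ₁ = 1.205464 rad, θ = 4.298746 rad.
Destination latitude: φ₂ = arcsin( sin φ₁ cos δ + cos φ₁ sin δ cos θ ) = arcsin(-0.150047) = -8.630°.
Then Δλ = atan2(-0.327122, 0.133238) = -1.184009 rad, from sin θ sin δ cos φ₁ over cos δ − sin φ₁ sin φ₂.
λ₂ = λ₁ + Δλ = 50.247°.
The forward bearing on arrival equals the back-azimuth from the destination plus 180°.
Back-azimuth from P₂ (-8.6°, 50.2°) to P₁ (69.1°, 118.1°), with Δλ' = λ₁ − λ₂ = 67.8°: atan2( sin Δλ' cos φ₁ , cos φ₂ sin φ₁ − sin φ₂ cos φ₁ cos Δλ' ) = 19.3°.
Final bearing = (19.3° + 180°) mod 360° = 199.3°.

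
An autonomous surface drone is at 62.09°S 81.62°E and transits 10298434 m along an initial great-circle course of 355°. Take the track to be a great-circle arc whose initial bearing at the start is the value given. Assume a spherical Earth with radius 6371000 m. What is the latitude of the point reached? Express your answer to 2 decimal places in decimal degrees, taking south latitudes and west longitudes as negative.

The arc subtends δ = 10298434/6371000 = 1.616455 rad at the centre.
With φ₁ = -62.09° = -1.083675 rad and θ = 355° = 6.195919 rad:
Applying the spherical law of cosines for sides, sin φ₂ = sin φ₁ cos δ + cos φ₁ sin δ cos θ = 0.506151, so φ₂ = 30.41°.
Then Δλ = atan2(-0.040754, 0.401634) = -0.101124 rad, from sin θ sin δ cos φ₁ over cos δ − sin φ₁ sin φ₂.
Hence λ₂ = 81.62° + -5.79° = 75.83°.

latitude 30.41°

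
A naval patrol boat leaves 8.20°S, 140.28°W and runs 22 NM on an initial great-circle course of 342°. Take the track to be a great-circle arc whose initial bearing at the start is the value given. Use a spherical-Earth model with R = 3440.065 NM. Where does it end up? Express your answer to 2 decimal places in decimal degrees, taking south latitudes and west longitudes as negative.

latitude -7.85°, longitude -140.39°

δ = 22/3440.065 = 0.006395 rad (0.3664°).
With φ₁ = -8.20° = -0.143117 rad and θ = 342° = 5.969026 rad:
Applying the spherical law of cosines for sides, sin φ₂ = sin φ₁ cos δ + cos φ₁ sin δ cos θ = -0.136606, so φ₂ = -7.85°.
Then Δλ = atan2(-0.001956, 0.980496) = -0.001995 rad, from sin θ sin δ cos φ₁ over cos δ − sin φ₁ sin φ₂.
λ₂ = λ₁ + Δλ = -140.39°.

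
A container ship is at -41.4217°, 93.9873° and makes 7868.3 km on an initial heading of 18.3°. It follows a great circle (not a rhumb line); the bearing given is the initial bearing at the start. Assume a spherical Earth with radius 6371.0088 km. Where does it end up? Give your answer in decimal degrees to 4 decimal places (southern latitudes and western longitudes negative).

The arc subtends δ = 7868.3/6371.0088 = 1.235016 rad at the centre.
Converting: φ₁ = -0.722945 rad, θ = 0.319395 rad.
sin φ₂ = sin φ₁ cos δ + cos φ₁ sin δ cos θ = (-0.661596)(0.329506) + (0.749861)(0.944154)(0.949425) = 0.454178
φ₂ = asin(0.454178) = 0.471449 rad = 27.0121°.
For the longitude increment, Δλ = atan2( sin θ sin δ cos φ₁, cos δ − sin φ₁ sin φ₂ ) = atan2(0.222301, 0.629988) = 19.4362°.
λ₂ = 93.9873° + 19.4362° = 113.4235°.

latitude 27.0121°, longitude 113.4235°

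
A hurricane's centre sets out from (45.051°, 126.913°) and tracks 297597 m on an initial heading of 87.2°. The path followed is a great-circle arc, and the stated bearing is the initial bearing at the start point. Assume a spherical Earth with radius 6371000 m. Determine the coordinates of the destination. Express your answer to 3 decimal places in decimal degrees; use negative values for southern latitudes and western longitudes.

latitude 45.119°, longitude 130.703°

The arc subtends δ = 297597/6371000 = 0.046711 rad at the centre.
Start latitude φ₁ = 0.786288 rad; initial bearing θ = 1.521927 rad.
Destination latitude: φ₂ = arcsin( sin φ₁ cos δ + cos φ₁ sin δ cos θ ) = arcsin(0.708575) = 45.119°.
For the longitude increment, Δλ = atan2( sin θ sin δ cos φ₁, cos δ − sin φ₁ sin φ₂ ) = atan2(0.032949, 0.497425) = 3.790°.
λ₂ = 126.913° + 3.790° = 130.703°.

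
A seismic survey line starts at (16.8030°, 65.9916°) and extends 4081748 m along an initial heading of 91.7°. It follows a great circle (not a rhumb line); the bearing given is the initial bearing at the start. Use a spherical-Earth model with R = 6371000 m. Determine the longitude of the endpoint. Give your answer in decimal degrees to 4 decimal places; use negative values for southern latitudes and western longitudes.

Angular distance δ = d/R = 4081748 / 6371000 = 0.640676 rad.
Start latitude φ₁ = 0.293268 rad; initial bearing θ = 1.600467 rad.
sin φ₂ = sin φ₁ cos δ + cos φ₁ sin δ cos θ = (0.289082)(0.801692) + (0.957304)(0.597738)(-0.029666) = 0.214779
φ₂ = asin(0.214779) = 0.216466 rad = 12.4026°.
Then Δλ = atan2(0.571965, 0.739603) = 0.658273 rad, from sin θ sin δ cos φ₁ over cos δ − sin φ₁ sin φ₂.
λ₂ = 65.9916° + 37.7162° = 103.7078°.

longitude 103.7078°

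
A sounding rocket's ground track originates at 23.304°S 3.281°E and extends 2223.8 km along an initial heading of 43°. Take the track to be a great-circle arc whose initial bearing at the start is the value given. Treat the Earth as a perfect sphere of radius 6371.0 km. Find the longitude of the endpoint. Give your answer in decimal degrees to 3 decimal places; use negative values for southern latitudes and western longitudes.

The arc subtends δ = 2223.8/6371 = 0.349050 rad at the centre.
Start latitude φ₁ = -0.406732 rad; initial bearing θ = 0.750492 rad.
Destination latitude: φ₂ = arcsin( sin φ₁ cos δ + cos φ₁ sin δ cos θ ) = arcsin(-0.142032) = -8.165°.
For the longitude increment, Δλ = atan2( sin θ sin δ cos φ₁, cos δ − sin φ₁ sin φ₂ ) = atan2(0.214219, 0.883509) = 13.629°.
λ₂ = 3.281° + 13.629° = 16.910°.

longitude 16.910°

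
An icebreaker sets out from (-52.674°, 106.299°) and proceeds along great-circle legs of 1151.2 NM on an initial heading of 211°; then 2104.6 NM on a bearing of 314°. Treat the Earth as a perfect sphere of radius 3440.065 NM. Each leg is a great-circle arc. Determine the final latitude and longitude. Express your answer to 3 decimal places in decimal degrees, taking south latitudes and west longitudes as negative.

latitude -36.864°, longitude 49.340°

Apply the spherical direct solution leg by leg, carrying full precision between legs.
Leg 1: from (-52.674°, 106.299°), δ = 1151.2/3440.065 = 0.334645 rad, θ = 211° → φ = -67.189°, λ = 80.430°.
Leg 2: from (-67.189°, 80.430°), δ = 2104.6/3440.065 = 0.611791 rad, θ = 314° → φ = -36.864°, λ = 49.340°.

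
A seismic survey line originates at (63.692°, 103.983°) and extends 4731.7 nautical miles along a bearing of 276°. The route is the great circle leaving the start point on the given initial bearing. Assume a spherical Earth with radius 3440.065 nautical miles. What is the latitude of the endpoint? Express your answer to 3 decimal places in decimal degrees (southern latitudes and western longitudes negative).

latitude 12.676°

Central angle δ = d/R = 1.375468 rad.
Converting: φ₁ = 1.111635 rad, θ = 4.817109 rad.
sin φ₂ = sin φ₁ cos δ + cos φ₁ sin δ cos θ = (0.896425)(0.194088) + (0.443196)(0.980984)(0.104528) = 0.219431
φ₂ = asin(0.219431) = 0.221232 rad = 12.676°.
For the longitude increment, Δλ = atan2( sin θ sin δ cos φ₁, cos δ − sin φ₁ sin φ₂ ) = atan2(-0.432387, -0.002615) = -90.347°.
Hence λ₂ = 103.983° + -90.347° = 13.636°.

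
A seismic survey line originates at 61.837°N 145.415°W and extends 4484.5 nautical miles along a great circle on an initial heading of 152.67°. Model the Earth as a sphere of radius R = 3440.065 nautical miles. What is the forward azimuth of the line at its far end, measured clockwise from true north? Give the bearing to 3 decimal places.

final bearing 167.293°

Central angle δ = d/R = 1.303609 rad.
Start latitude φ₁ = 1.079259 rad; initial bearing θ = 2.664594 rad.
Destination latitude: φ₂ = arcsin( sin φ₁ cos δ + cos φ₁ sin δ cos θ ) = arcsin(-0.171658) = -9.884°.
For the longitude increment, Δλ = atan2( sin θ sin δ cos φ₁, cos δ − sin φ₁ sin φ₂ ) = atan2(0.209005, 0.415355) = 26.711°.
Hence λ₂ = -145.415° + 26.711° = -118.704°.
The forward bearing on arrival equals the back-azimuth from the destination plus 180°.
Back-azimuth from P₂ (-9.884°, -118.704°) to P₁ (61.837°, -145.415°), with Δλ' = λ₁ − λ₂ = -26.711°: atan2( sin Δλ' cos φ₁ , cos φ₂ sin φ₁ − sin φ₂ cos φ₁ cos Δλ' ) = 347.293°.
Final bearing = (347.293° + 180°) mod 360° = 167.293°.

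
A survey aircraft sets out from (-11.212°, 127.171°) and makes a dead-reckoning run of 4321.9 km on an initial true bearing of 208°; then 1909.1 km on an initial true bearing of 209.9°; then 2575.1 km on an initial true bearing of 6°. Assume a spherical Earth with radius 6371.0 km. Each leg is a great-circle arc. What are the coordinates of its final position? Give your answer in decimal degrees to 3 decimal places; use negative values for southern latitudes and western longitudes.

Apply the spherical direct solution leg by leg, carrying full precision between legs.
Leg 1: from (-11.212°, 127.171°), δ = 4321.9/6371 = 0.678371 rad, θ = 208° → φ = -44.018°, λ = 102.987°.
Leg 2: from (-44.018°, 102.987°), δ = 1909.1/6371 = 0.299655 rad, θ = 209.9° → φ = -57.989°, λ = 86.870°.
Leg 3: from (-57.989°, 86.870°), δ = 2575.1/6371 = 0.404191 rad, θ = 6° → φ = -34.910°, λ = 89.743°.

latitude -34.910°, longitude 89.743°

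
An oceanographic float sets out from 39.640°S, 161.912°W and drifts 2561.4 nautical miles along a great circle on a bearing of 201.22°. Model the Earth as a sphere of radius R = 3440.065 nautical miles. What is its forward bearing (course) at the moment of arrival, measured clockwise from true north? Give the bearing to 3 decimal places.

δ = 2561.4/3440.065 = 0.744579 rad (42.6612°).
Converting: φ₁ = -0.691849 rad, θ = 3.511952 rad.
Destination latitude: φ₂ = arcsin( sin φ₁ cos δ + cos φ₁ sin δ cos θ ) = arcsin(-0.955604) = -72.863°.
Then Δλ = atan2(-0.188882, 0.125735) = -0.983478 rad, from sin θ sin δ cos φ₁ over cos δ − sin φ₁ sin φ₂.
λ₂ = -161.912° + -56.349° = -218.261°, normalized to (−180°, 180°] → 141.739°.
The forward bearing on arrival equals the back-azimuth from the destination plus 180°.
Back-azimuth from P₂ (-72.863°, 141.739°) to P₁ (-39.640°, -161.912°), with Δλ' = λ₁ − λ₂ = -303.651°: atan2( sin Δλ' cos φ₁ , cos φ₂ sin φ₁ − sin φ₂ cos φ₁ cos Δλ' ) = 71.074°.
Final bearing = (71.074° + 180°) mod 360° = 251.074°.

final bearing 251.074°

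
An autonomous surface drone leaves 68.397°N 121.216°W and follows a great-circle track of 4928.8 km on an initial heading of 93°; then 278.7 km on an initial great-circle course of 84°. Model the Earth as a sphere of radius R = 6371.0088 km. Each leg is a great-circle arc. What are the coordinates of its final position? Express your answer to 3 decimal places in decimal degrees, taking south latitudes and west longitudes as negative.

Apply the spherical direct solution leg by leg, carrying full precision between legs.
Leg 1: from (68.397°, -121.216°), δ = 4928.8/6371.0088 = 0.773629 rad, θ = 93° → φ = 40.667°, λ = -54.299°.
Leg 2: from (40.667°, -54.299°), δ = 278.7/6371.0088 = 0.043745 rad, θ = 84° → φ = 40.882°, λ = -51.001°.

latitude 40.882°, longitude -51.001°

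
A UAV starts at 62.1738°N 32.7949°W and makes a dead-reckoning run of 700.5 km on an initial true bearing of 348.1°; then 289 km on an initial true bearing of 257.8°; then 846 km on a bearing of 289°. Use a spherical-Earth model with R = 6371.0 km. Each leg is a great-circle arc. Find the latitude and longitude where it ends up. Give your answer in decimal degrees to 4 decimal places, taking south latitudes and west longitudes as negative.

Apply the spherical direct solution leg by leg, carrying full precision between legs.
Leg 1: from (62.1738°, -32.7949°), δ = 700.5/6371 = 0.109951 rad, θ = 348.1° → φ = 68.3023°, λ = -36.3037°.
Leg 2: from (68.3023°, -36.3037°), δ = 289/6371 = 0.045362 rad, θ = 257.8° → φ = 67.6155°, λ = -42.9872°.
Leg 3: from (67.6155°, -42.9872°), δ = 846/6371 = 0.132789 rad, θ = 289° → φ = 68.8953°, λ = -63.3320°.

latitude 68.8953°, longitude -63.3320°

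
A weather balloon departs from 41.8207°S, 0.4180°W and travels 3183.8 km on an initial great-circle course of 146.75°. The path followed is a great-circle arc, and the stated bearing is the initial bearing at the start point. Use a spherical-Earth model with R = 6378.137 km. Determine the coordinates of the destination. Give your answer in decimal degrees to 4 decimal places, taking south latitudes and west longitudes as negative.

δ = 3183.8/6378.137 = 0.499174 rad (28.6006°).
Start latitude φ₁ = -0.729909 rad; initial bearing θ = 2.561271 rad.
sin φ₂ = sin φ₁ cos δ + cos φ₁ sin δ cos θ = (-0.666802)(0.877978) + (0.745235)(0.478700)(-0.836286) = -0.883778
φ₂ = asin(-0.883778) = -1.083876 rad = -62.1015°.
Δλ = atan2( sin θ sin δ cos φ₁ , cos δ − sin φ₁ sin φ₂ ) = atan2(0.195601, 0.288674) = 0.595522 rad = 34.1209°.
λ₂ = -0.4180° + 34.1209° = 33.7029°.

latitude -62.1015°, longitude 33.7029°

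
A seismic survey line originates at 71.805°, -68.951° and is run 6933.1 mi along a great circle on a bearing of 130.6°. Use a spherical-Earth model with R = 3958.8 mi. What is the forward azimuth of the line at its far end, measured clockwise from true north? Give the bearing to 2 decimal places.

Central angle δ = d/R = 1.751314 rad.
Converting: φ₁ = 1.253234 rad, θ = 2.279400 rad.
sin φ₂ = sin φ₁ cos δ + cos φ₁ sin δ cos θ = (0.949999)(-0.179538) + (0.312252)(0.983751)(-0.650774) = -0.370465
φ₂ = asin(-0.370465) = -0.379510 rad = -21.744°.
Δλ = atan2( sin θ sin δ cos φ₁ , cos δ − sin φ₁ sin φ₂ ) = atan2(0.233232, 0.172403) = 0.934248 rad = 53.528°.
Hence λ₂ = -68.951° + 53.528° = -15.423°.
The forward bearing on arrival equals the back-azimuth from the destination plus 180°.
Back-azimuth from P₂ (-21.74°, -15.42°) to P₁ (71.81°, -68.95°), with Δλ' = λ₁ − λ₂ = -53.53°: atan2( sin Δλ' cos φ₁ , cos φ₂ sin φ₁ − sin φ₂ cos φ₁ cos Δλ' ) = 345.21°.
Final bearing = (345.21° + 180°) mod 360° = 165.21°.

final bearing 165.21°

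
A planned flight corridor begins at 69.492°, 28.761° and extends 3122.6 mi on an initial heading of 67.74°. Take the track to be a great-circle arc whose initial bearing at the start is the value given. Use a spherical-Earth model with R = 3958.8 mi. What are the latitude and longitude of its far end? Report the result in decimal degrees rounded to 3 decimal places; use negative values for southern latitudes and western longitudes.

δ = 3122.6/3958.8 = 0.788774 rad (45.1934°).
Converting: φ₁ = 1.212864 rad, θ = 1.182286 rad.
Destination latitude: φ₂ = arcsin( sin φ₁ cos δ + cos φ₁ sin δ cos θ ) = arcsin(0.754210) = 48.956°.
Δλ = atan2( sin θ sin δ cos φ₁ , cos δ − sin φ₁ sin φ₂ ) = atan2(0.230037, -0.001696) = 1.578167 rad = 90.422°.
Hence λ₂ = 28.761° + 90.422° = 119.183°.

latitude 48.956°, longitude 119.183°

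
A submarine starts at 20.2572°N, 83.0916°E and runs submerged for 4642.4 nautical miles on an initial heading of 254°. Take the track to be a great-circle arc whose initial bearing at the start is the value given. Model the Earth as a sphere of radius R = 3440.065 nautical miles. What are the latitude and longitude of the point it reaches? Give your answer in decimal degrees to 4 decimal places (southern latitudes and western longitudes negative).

Central angle δ = d/R = 1.349509 rad.
Start latitude φ₁ = 0.353555 rad; initial bearing θ = 4.433136 rad.
sin φ₂ = sin φ₁ cos δ + cos φ₁ sin δ cos θ = (0.346235)(0.219485) + (0.938148)(0.975616)(-0.275637) = -0.176290
φ₂ = asin(-0.176290) = -0.177216 rad = -10.1537°.
For the longitude increment, Δλ = atan2( sin θ sin δ cos φ₁, cos δ − sin φ₁ sin φ₂ ) = atan2(-0.879816, 0.280523) = -72.3155°.
λ₂ = 83.0916° + -72.3155° = 10.7761°.

latitude -10.1537°, longitude 10.7761°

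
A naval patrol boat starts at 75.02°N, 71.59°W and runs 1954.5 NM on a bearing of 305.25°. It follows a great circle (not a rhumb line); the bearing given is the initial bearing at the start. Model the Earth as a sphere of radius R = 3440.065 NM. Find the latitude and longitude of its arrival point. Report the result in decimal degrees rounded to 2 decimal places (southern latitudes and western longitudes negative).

latitude 63.45°, longitude -172.18°

The arc subtends δ = 1954.5/3440.065 = 0.568158 rad at the centre.
With φ₁ = 75.02° = 1.309346 rad and θ = 305.25° = 5.327618 rad:
Destination latitude: φ₂ = arcsin( sin φ₁ cos δ + cos φ₁ sin δ cos θ ) = arcsin(0.894520) = 63.45°.
Then Δλ = atan2(-0.113582, -0.021228) = -1.755557 rad, from sin θ sin δ cos φ₁ over cos δ − sin φ₁ sin φ₂.
λ₂ = -71.59° + -100.59° = -172.18°.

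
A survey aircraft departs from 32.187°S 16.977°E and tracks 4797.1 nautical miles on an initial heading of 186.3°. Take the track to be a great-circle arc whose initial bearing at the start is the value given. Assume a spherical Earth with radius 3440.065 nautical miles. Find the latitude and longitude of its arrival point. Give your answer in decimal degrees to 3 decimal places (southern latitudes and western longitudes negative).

Central angle δ = d/R = 1.394479 rad.
Start latitude φ₁ = -0.561769 rad; initial bearing θ = 3.251548 rad.
Destination latitude: φ₂ = arcsin( sin φ₁ cos δ + cos φ₁ sin δ cos θ ) = arcsin(-0.921597) = -67.161°.
Δλ = atan2( sin θ sin δ cos φ₁ , cos δ − sin φ₁ sin φ₂ ) = atan2(-0.091430, -0.315515) = -2.859539 rad = -163.839°.
Hence λ₂ = 16.977° + -163.839° = -146.862°.

latitude -67.161°, longitude -146.862°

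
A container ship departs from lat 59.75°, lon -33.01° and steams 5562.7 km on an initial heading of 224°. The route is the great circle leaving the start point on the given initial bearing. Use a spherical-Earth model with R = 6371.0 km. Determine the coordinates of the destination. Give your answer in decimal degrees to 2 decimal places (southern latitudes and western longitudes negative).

Angular distance δ = d/R = 5562.7 / 6371 = 0.873128 rad.
With φ₁ = 59.75° = 1.042834 rad and θ = 224° = 3.909538 rad:
Applying the spherical law of cosines for sides, sin φ₂ = sin φ₁ cos δ + cos φ₁ sin δ cos θ = 0.277245, so φ₂ = 16.10°.
Then Δλ = atan2(-0.268182, 0.402938) = -0.587241 rad, from sin θ sin δ cos φ₁ over cos δ − sin φ₁ sin φ₂.
λ₂ = -33.01° + -33.65° = -66.66°.

latitude 16.10°, longitude -66.66°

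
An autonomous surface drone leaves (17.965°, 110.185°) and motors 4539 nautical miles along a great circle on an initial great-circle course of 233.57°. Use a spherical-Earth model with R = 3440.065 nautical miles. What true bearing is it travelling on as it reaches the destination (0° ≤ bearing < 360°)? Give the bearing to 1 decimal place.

Angular distance δ = d/R = 4539 / 3440.065 = 1.319452 rad.
Converting: φ₁ = 0.313548 rad, θ = 4.076566 rad.
Destination latitude: φ₂ = arcsin( sin φ₁ cos δ + cos φ₁ sin δ cos θ ) = arcsin(-0.470428) = -28.062°.
Δλ = atan2( sin θ sin δ cos φ₁ , cos δ − sin φ₁ sin φ₂ ) = atan2(-0.741307, 0.393803) = -1.082479 rad = -62.021°.
λ₂ = 110.185° + -62.021° = 48.164°.
The forward bearing on arrival equals the back-azimuth from the destination plus 180°.
Back-azimuth from P₂ (-28.1°, 48.2°) to P₁ (18.0°, 110.2°), with Δλ' = λ₁ − λ₂ = 62.0°: atan2( sin Δλ' cos φ₁ , cos φ₂ sin φ₁ − sin φ₂ cos φ₁ cos Δλ' ) = 60.1°.
Final bearing = (60.1° + 180°) mod 360° = 240.1°.

final bearing 240.1°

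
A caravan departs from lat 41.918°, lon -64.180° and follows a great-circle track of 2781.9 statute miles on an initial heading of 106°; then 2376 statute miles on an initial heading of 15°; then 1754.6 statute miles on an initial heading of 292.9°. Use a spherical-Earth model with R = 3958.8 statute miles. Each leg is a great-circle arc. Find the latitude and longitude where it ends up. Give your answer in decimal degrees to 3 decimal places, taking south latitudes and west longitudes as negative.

latitude 56.510°, longitude -53.102°

Apply the spherical direct solution leg by leg, carrying full precision between legs.
Leg 1: from (41.918°, -64.180°), δ = 2781.9/3958.8 = 0.702713 rad, θ = 106° → φ = 22.163°, λ = -22.050°.
Leg 2: from (22.163°, -22.050°), δ = 2376/3958.8 = 0.600182 rad, θ = 15° → φ = 54.741°, λ = -7.381°.
Leg 3: from (54.741°, -7.381°), δ = 1754.6/3958.8 = 0.443215 rad, θ = 292.9° → φ = 56.510°, λ = -53.102°.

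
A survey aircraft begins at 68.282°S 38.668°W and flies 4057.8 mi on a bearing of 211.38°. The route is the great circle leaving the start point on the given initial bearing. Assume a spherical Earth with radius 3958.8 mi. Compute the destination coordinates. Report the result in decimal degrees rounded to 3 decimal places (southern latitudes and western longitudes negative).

latitude -48.787°, longitude -176.175°

Angular distance δ = d/R = 4057.8 / 3958.8 = 1.025008 rad.
With φ₁ = -68.282° = -1.191746 rad and θ = 211.38° = 3.689277 rad:
Applying the spherical law of cosines for sides, sin φ₂ = sin φ₁ cos δ + cos φ₁ sin δ cos θ = -0.752263, so φ₂ = -48.787°.
Δλ = atan2( sin θ sin δ cos φ₁ , cos δ − sin φ₁ sin φ₂ ) = atan2(-0.164690, -0.179772) = -2.399951 rad = -137.507°.
λ₂ = λ₁ + Δλ = -176.175°.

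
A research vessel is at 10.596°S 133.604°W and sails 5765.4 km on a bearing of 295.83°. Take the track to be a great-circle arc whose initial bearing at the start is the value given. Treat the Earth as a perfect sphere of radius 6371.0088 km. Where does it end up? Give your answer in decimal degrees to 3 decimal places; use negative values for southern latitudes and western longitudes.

latitude 12.897°, longitude 179.832°

δ = 5765.4/6371.0088 = 0.904943 rad (51.8494°).
Start latitude φ₁ = -0.184935 rad; initial bearing θ = 5.163208 rad.
Destination latitude: φ₂ = arcsin( sin φ₁ cos δ + cos φ₁ sin δ cos θ ) = arcsin(0.223200) = 12.897°.
Then Δλ = atan2(-0.695753, 0.658773) = -0.812692 rad, from sin θ sin δ cos φ₁ over cos δ − sin φ₁ sin φ₂.
λ₂ = -133.604° + -46.564° = -180.168°, normalized to (−180°, 180°] → 179.832°.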